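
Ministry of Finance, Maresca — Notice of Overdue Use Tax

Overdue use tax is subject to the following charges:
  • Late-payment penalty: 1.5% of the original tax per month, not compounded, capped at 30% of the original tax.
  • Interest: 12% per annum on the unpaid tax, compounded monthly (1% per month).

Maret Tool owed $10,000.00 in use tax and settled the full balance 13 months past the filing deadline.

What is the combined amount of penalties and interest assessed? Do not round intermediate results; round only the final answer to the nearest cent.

$3,330.93

Penalty: 13 × 1.5% × $10,000.00 = $1,950.00 (below the 30% cap of $3,000.00)
Interest: $10,000.00 × ((1 + 0.01)^13 − 1) = $10,000.00 × 0.1380933… = $1,380.9328…
Penalties + interest = $1,950.0000 + $1,380.9328… = $3,330.93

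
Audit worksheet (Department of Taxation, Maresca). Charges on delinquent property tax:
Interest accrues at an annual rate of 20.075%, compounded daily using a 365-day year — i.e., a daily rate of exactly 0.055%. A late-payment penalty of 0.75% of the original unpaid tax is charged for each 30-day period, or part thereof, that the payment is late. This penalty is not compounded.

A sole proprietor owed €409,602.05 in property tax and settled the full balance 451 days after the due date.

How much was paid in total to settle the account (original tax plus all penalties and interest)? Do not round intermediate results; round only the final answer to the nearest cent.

€574,031.31

Penalty periods: ⌈451/30⌉ = 16; penalty = 16 × 0.75% × €409,602.05 = €49,152.25…
Interest: €409,602.05 × ((1 + 0.00055)^451 − 1) = €409,602.05 × 0.28143662… = €115,277.0182…
Total = €409,602.05 + €49,152.2460 + €115,277.0182… = €574,031.31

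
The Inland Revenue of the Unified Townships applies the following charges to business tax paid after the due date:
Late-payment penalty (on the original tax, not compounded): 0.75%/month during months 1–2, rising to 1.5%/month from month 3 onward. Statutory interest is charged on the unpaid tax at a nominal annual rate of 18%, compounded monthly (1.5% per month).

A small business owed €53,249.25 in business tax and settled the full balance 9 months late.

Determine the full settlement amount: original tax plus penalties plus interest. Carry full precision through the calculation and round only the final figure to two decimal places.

Penalty, months 1–2: 2 × 0.75% × €53,249.25 = €798.74…
Penalty, months 3–9: 7 × 1.5% × €53,249.25 = €5,591.17…
Interest: €53,249.25 × ((1 + 0.015)^9 − 1) = €53,249.25 × 0.1433900… = €7,635.4086…
Total = €53,249.25 + €6,389.9100 + €7,635.4086… = €67,274.57

€67,274.57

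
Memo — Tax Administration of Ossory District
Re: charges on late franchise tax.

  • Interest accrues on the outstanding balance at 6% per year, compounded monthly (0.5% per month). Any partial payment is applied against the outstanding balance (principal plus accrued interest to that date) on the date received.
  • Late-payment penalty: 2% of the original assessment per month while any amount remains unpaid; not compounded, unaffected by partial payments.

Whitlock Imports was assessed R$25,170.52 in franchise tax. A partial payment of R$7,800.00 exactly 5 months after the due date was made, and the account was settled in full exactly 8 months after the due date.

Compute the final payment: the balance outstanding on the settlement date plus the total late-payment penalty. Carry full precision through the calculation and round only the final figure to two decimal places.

R$22,304.83

Balance at month 5: R$25,170.5200 × (1 + 0.005)^5 = R$25,806.1072…
After R$7,800.00 payment: R$25,806.1072… − R$7,800.00 = R$18,006.1072…
Balance at month 8: R$18,006.1072… × (1 + 0.005)^3 = R$18,277.5515…
Penalty: 8 × 2% × R$25,170.52 = R$4,027.28…
Final settlement = outstanding balance + penalty = R$18,277.5515… + R$4,027.28… = R$22,304.83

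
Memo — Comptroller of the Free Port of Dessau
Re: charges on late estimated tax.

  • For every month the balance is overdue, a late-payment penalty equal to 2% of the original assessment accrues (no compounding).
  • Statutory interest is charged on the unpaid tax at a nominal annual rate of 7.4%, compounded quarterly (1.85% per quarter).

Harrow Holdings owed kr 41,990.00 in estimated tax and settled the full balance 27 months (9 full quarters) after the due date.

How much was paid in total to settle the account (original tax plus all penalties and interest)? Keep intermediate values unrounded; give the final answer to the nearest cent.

kr 72,196.26

Late-payment penalty = 2% × kr 41,990.00 × 27 mo = kr 22,674.60
Interest: kr 41,990.00 × ((1 + 0.0185)^9 − 1) = kr 41,990.00 × 0.1793679… = kr 7,531.6578…
Total = kr 41,990.00 + kr 22,674.6000 + kr 7,531.6578… = kr 72,196.26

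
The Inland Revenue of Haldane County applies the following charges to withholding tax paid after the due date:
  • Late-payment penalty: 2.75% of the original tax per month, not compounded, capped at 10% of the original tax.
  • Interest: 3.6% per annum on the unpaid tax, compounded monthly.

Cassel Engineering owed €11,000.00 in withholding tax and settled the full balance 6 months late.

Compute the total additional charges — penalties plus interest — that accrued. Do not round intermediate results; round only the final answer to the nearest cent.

Penalty (uncapped): 6 × 2.75% × €11,000.00 = €1,815.00; cap = 10% × €11,000.00 = €1,100.00 → penalty = €1,100.00
Interest (3.6%/yr ÷ 12 = 0.3%/month): €11,000.00 × ((1 + 0.003)^6 − 1) = €199.4910…
Penalties + interest = €1,100.0000 + €199.4910… = €1,299.49

€1,299.49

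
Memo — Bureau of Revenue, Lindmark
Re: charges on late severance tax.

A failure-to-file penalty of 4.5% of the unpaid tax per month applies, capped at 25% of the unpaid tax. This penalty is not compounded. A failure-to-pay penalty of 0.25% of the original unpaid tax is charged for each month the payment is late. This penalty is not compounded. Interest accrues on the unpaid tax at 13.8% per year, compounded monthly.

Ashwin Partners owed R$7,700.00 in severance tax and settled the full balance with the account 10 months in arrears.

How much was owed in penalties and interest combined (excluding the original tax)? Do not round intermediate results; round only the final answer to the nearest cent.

R$3,050.26

Failure-to-file: 10 × 4.5% × R$7,700.00 = R$3,465.00, capped at 25% × R$7,700.00 = R$1,925.00
Failure-to-pay penalty = 0.25% × R$7,700.00 × 10 mo = R$192.50
Interest (13.8%/yr ÷ 12 = 1.15%/month): R$7,700.00 × ((1 + 0.0115)^10 − 1) = R$932.7586…
Penalties + interest = R$2,117.5000 + R$932.7586… = R$3,050.26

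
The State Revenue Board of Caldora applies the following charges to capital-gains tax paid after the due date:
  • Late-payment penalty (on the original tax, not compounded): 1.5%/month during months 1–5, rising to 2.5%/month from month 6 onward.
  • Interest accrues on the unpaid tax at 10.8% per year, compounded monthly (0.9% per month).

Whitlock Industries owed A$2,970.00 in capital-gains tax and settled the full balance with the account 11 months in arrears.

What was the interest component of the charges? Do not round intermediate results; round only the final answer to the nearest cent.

A$307.63

Interest: A$2,970.00 × ((1 + 0.009)^11 − 1) = A$2,970.00 × 0.1035775… = A$307.6251…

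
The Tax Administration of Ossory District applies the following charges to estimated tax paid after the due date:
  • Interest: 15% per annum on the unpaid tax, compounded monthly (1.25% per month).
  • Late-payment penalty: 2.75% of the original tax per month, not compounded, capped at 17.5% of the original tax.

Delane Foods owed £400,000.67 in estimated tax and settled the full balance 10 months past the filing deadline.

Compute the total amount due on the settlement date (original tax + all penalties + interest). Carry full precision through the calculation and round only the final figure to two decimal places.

£522,909.21

Penalty (uncapped): 10 × 2.75% × £400,000.67 = £110,000.18…; cap = 17.5% × £400,000.67 = £70,000.12… → penalty = £70,000.12…
Interest: £400,000.67 × ((1 + 0.0125)^10 − 1) = £400,000.67 × 0.1322708… = £52,908.4205…
Total = £400,000.67 + £70,000.1173… + £52,908.4205… = £522,909.21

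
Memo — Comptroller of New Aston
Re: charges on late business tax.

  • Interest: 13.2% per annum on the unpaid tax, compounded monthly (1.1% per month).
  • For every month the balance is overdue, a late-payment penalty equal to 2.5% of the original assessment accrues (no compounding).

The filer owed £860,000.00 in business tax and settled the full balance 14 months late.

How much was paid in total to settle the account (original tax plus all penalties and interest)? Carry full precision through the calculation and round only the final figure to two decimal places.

Late-payment penalty = 2.5% × £860,000.00 × 14 mo = £301,000.00
Interest: £860,000.00 × ((1 + 0.011)^14 − 1) = £860,000.00 × 0.1655105… = £142,339.0020…
Total = £860,000.00 + £301,000.0000 + £142,339.0020… = £1,303,339.00

£1,303,339.00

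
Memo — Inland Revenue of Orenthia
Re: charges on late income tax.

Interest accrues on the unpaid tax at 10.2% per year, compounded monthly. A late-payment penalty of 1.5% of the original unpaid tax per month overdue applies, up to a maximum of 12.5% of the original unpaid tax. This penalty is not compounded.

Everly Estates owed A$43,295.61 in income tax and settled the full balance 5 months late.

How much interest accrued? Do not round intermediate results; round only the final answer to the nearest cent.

Interest (10.2%/yr ÷ 12 = 0.85%/month): A$43,295.61 × ((1 + 0.0085)^5 − 1) = A$1,871.6115…

A$1,871.61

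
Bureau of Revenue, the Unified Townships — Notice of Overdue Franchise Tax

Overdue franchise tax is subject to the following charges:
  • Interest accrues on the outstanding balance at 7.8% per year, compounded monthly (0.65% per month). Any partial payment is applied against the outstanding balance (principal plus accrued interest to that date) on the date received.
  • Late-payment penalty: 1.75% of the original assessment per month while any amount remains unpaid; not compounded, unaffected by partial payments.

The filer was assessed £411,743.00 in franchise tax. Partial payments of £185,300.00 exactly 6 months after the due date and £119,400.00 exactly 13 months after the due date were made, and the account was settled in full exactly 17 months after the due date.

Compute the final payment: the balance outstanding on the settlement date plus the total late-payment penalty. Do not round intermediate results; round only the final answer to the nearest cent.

£260,655.84

Balance at month 6: £411,743.0000 × (1 + 0.0065)^6 = £428,064.1917…
After £185,300.00 payment: £428,064.1917… − £185,300.00 = £242,764.1917…
Balance at month 13: £242,764.1917… × (1 + 0.0065)^7 = £254,027.7036…
After £119,400.00 payment: £254,027.7036… − £119,400.00 = £134,627.7036…
Balance at month 17: £134,627.7036… × (1 + 0.0065)^4 = £138,162.3001…
Penalty: 17 × 1.75% × £411,743.00 = £122,493.54…
Final settlement = outstanding balance + penalty = £138,162.3001… + £122,493.54… = £260,655.84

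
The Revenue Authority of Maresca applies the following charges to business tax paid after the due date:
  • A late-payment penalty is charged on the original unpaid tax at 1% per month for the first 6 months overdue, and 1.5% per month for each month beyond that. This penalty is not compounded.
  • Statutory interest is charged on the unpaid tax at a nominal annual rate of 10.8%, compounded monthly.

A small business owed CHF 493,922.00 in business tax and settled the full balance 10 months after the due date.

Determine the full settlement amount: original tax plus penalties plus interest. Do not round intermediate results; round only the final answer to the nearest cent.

CHF 599,489.86

Penalty, months 1–6: 6 × 1% × CHF 493,922.00 = CHF 29,635.32
Penalty, months 7–10: 4 × 1.5% × CHF 493,922.00 = CHF 29,635.32
Interest (10.8%/yr ÷ 12 = 0.9%/month): CHF 493,922.00 × ((1 + 0.009)^10 − 1) = CHF 46,297.2219…
Total = CHF 493,922.00 + CHF 59,270.6400 + CHF 46,297.2219… = CHF 599,489.86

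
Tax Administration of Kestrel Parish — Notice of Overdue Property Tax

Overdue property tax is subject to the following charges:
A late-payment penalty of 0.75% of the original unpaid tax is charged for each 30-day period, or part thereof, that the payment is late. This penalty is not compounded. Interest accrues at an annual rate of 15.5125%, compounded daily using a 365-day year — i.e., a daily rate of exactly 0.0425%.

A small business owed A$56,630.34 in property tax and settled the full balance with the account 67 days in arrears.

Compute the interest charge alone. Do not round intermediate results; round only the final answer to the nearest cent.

Interest: A$56,630.34 × ((1 + 0.000425)^67 − 1) = A$56,630.34 × 0.02887806… = A$1,635.3746…

A$1,635.37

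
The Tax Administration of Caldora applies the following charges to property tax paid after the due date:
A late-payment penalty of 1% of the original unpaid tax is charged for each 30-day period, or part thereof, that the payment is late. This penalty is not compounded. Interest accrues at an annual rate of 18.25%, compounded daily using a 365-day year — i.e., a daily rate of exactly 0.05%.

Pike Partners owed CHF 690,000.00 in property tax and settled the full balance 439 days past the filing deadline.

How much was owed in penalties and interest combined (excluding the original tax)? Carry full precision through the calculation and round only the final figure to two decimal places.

CHF 272,816.01

Penalty periods: ⌈439/30⌉ = 15; penalty = 15 × 1% × CHF 690,000.00 = CHF 103,500.00
Interest: CHF 690,000.00 × ((1 + 0.0005)^439 − 1) = CHF 690,000.00 × 0.24538553… = CHF 169,316.0145…
Penalties + interest = CHF 103,500.0000 + CHF 169,316.0145… = CHF 272,816.01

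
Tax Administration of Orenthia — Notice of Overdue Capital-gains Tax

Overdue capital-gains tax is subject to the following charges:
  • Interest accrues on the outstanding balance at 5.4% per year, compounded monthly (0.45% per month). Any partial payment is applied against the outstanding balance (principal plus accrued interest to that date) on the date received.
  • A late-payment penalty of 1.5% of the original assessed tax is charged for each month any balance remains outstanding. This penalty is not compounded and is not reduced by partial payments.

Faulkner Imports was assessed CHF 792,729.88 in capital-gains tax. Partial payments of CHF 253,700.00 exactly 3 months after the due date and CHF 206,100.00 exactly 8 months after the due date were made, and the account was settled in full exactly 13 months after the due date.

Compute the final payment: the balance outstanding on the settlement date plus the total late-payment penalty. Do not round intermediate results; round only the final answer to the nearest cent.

Balance at month 3: CHF 792,729.8800 × (1 + 0.0045)^3 = CHF 803,479.9640…
After CHF 253,700.00 payment: CHF 803,479.9640… − CHF 253,700.00 = CHF 549,779.9640…
Balance at month 8: CHF 549,779.9640… × (1 + 0.0045)^5 = CHF 562,261.8457…
After CHF 206,100.00 payment: CHF 562,261.8457… − CHF 206,100.00 = CHF 356,161.8457…
Balance at month 13: CHF 356,161.8457… × (1 + 0.0045)^5 = CHF 364,247.9353…
Penalty: 13 × 1.5% × CHF 792,729.88 = CHF 154,582.33…
Final settlement = outstanding balance + penalty = CHF 364,247.9353… + CHF 154,582.33… = CHF 518,830.26

CHF 518,830.26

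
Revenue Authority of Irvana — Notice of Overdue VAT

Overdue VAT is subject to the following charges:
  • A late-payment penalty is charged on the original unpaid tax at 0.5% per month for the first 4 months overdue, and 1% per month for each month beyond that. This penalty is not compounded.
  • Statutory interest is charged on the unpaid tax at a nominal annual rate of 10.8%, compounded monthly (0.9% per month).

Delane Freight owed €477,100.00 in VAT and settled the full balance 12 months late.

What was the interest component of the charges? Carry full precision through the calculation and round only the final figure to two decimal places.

Interest: €477,100.00 × ((1 + 0.009)^12 − 1) = €477,100.00 × 0.1135097… = €54,155.4659…

€54,155.47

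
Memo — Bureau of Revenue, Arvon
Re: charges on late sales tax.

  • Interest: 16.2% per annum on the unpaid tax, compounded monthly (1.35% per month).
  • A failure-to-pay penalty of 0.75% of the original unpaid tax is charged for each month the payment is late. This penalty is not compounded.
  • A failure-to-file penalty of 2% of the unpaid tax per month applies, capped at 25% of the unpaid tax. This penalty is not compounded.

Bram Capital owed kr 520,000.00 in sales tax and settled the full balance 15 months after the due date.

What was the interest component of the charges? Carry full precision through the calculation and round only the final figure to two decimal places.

kr 115,857.27

Interest: kr 520,000.00 × ((1 + 0.0135)^15 − 1) = kr 520,000.00 × 0.2228024… = kr 115,857.2670…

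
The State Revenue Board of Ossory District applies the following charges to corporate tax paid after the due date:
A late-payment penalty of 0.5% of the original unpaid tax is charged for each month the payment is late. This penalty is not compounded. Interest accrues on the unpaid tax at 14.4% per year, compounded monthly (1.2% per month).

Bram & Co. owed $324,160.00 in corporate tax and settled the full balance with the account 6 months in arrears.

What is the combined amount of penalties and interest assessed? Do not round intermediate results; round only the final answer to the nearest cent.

Late-payment penalty = 0.5% × $324,160.00 × 6 mo = $9,724.80
Interest: $324,160.00 × ((1 + 0.012)^6 − 1) = $324,160.00 × 0.0741949… = $24,051.0099…
Penalties + interest = $9,724.8000 + $24,051.0099… = $33,775.81

$33,775.81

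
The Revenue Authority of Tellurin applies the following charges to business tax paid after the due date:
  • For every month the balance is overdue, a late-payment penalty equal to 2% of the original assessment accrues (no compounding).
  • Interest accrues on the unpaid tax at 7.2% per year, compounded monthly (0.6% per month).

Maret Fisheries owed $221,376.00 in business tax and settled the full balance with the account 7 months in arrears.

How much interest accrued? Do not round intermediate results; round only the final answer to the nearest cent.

Interest: $221,376.00 × ((1 + 0.006)^7 − 1) = $221,376.00 × 0.0427636… = $9,466.8359…

$9,466.84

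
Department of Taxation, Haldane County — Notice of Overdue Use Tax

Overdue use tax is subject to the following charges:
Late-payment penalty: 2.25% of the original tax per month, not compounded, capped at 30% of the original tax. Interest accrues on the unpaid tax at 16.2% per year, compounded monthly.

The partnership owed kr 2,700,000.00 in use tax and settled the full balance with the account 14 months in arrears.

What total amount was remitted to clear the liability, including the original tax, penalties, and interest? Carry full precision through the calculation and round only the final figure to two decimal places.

Penalty (uncapped): 14 × 2.25% × kr 2,700,000.00 = kr 850,500.00; cap = 30% × kr 2,700,000.00 = kr 810,000.00 → penalty = kr 810,000.00
Interest (16.2%/yr ÷ 12 = 1.35%/month): kr 2,700,000.00 × ((1 + 0.0135)^14 − 1) = kr 557,589.1255…
Total = kr 2,700,000.00 + kr 810,000.0000 + kr 557,589.1255… = kr 4,067,589.13

kr 4,067,589.13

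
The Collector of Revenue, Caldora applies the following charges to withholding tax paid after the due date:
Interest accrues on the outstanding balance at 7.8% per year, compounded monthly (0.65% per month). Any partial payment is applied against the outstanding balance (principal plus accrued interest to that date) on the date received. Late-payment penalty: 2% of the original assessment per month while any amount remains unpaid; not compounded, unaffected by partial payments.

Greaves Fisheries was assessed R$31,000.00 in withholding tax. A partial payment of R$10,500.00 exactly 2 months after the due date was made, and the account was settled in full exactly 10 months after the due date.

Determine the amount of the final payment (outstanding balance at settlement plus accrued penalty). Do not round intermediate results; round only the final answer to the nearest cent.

R$28,216.39

Balance at month 2: R$31,000.0000 × (1 + 0.0065)^2 = R$31,404.3098…
After R$10,500.00 payment: R$31,404.3098… − R$10,500.00 = R$20,904.3098…
Balance at month 10: R$20,904.3098… × (1 + 0.0065)^8 = R$22,016.3878…
Penalty: 10 × 2% × R$31,000.00 = R$6,200.00
Final settlement = outstanding balance + penalty = R$22,016.3878… + R$6,200.00 = R$28,216.39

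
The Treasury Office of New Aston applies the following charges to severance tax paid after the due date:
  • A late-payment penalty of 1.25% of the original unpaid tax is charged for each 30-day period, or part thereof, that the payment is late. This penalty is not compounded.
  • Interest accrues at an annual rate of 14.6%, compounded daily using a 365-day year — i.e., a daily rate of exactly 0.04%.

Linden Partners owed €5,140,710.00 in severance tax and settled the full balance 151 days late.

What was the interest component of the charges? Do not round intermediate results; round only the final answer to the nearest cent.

Interest: €5,140,710.00 × ((1 + 0.0004)^151 − 1) = €5,140,710.00 × 0.06224854… = €320,001.6792…

€320,001.68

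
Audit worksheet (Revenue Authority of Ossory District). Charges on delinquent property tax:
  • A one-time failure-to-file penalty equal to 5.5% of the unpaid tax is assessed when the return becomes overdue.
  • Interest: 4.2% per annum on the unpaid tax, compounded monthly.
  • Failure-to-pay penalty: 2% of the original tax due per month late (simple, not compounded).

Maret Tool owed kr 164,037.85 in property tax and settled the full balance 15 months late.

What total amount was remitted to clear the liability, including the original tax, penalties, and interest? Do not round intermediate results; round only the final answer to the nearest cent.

Failure-to-file penalty: 5.5% × kr 164,037.85 = kr 9,022.08…
Failure-to-pay penalty = 2% × kr 164,037.85 × 15 mo = kr 49,211.36…
Interest (4.2%/yr ÷ 12 = 0.35%/month): kr 164,037.85 × ((1 + 0.0035)^15 − 1) = kr 8,826.2147…
Total = kr 164,037.85 + kr 58,233.4368… + kr 8,826.2147… = kr 231,097.50

kr 231,097.50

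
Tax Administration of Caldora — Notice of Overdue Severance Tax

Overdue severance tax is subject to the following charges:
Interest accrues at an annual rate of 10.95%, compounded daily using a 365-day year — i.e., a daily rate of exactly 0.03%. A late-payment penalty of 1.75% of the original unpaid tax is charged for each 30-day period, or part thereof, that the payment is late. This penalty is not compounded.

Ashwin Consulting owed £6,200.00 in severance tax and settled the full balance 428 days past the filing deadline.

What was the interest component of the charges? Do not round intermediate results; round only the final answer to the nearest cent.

Interest: £6,200.00 × ((1 + 0.0003)^428 − 1) = £6,200.00 × 0.13698582… = £849.3121…

£849.31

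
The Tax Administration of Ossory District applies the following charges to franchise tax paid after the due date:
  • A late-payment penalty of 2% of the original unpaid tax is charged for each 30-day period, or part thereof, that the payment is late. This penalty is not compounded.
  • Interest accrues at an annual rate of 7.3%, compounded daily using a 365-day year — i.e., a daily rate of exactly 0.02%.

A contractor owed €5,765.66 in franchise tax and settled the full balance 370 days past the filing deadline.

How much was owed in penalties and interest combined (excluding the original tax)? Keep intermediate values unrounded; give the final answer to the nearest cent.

Penalty periods: ⌈370/30⌉ = 13; penalty = 13 × 2% × €5,765.66 = €1,499.07…
Interest: €5,765.66 × ((1 + 0.0002)^370 − 1) = €5,765.66 × 0.07679884… = €442.7960…
Penalties + interest = €1,499.0716 + €442.7960… = €1,941.87

€1,941.87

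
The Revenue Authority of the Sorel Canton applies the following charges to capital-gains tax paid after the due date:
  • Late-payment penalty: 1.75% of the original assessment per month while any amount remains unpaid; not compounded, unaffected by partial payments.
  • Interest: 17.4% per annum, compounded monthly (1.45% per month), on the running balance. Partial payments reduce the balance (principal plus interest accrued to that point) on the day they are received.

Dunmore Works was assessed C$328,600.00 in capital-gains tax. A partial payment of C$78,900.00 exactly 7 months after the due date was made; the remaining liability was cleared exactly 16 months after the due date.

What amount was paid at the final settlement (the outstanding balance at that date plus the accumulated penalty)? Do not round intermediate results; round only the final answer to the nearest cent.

Balance at month 7: C$328,600.0000 × (1 + 0.0145)^7 = C$363,439.3262…
After C$78,900.00 payment: C$363,439.3262… − C$78,900.00 = C$284,539.3262…
Balance at month 16: C$284,539.3262… × (1 + 0.0145)^9 = C$323,899.8606…
Penalty: 16 × 1.75% × C$328,600.00 = C$92,008.00
Final settlement = outstanding balance + penalty = C$323,899.8606… + C$92,008.00 = C$415,907.86

C$415,907.86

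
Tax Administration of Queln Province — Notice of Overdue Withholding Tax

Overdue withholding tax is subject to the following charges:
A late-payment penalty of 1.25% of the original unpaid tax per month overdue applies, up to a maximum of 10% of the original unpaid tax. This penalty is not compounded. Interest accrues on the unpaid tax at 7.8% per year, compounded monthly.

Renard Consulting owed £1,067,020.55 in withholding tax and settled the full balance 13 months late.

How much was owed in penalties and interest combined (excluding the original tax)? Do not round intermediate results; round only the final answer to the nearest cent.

Penalty (uncapped): 13 × 1.25% × £1,067,020.55 = £173,390.84…; cap = 10% × £1,067,020.55 = £106,702.06… → penalty = £106,702.06…
Interest (7.8%/yr ÷ 12 = 0.65%/month): £1,067,020.55 × ((1 + 0.0065)^13 − 1) = £93,764.7874…
Penalties + interest = £106,702.0550 + £93,764.7874… = £200,466.84

£200,466.84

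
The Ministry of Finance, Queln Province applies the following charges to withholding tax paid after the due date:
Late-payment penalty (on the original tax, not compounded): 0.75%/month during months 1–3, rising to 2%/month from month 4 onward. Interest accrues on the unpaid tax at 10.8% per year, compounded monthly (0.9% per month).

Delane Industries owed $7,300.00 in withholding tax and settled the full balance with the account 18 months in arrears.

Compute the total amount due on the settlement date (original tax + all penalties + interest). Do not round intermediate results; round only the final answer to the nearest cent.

$10,931.81

Penalty, months 1–3: 3 × 0.75% × $7,300.00 = $164.25
Penalty, months 4–18: 15 × 2% × $7,300.00 = $2,190.00
Interest: $7,300.00 × ((1 + 0.009)^18 − 1) = $7,300.00 × 0.1750085… = $1,277.5617…
Total = $7,300.00 + $2,354.2500 + $1,277.5617… = $10,931.81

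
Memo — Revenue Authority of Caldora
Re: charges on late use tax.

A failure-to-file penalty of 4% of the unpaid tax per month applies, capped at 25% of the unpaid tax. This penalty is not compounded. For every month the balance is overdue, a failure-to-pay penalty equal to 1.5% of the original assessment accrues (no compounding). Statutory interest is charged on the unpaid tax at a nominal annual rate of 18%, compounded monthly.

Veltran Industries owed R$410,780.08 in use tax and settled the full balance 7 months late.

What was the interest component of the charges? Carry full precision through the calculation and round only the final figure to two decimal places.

Interest (18%/yr ÷ 12 = 1.5%/month): R$410,780.08 × ((1 + 0.015)^7 − 1) = R$45,122.1021…

R$45,122.10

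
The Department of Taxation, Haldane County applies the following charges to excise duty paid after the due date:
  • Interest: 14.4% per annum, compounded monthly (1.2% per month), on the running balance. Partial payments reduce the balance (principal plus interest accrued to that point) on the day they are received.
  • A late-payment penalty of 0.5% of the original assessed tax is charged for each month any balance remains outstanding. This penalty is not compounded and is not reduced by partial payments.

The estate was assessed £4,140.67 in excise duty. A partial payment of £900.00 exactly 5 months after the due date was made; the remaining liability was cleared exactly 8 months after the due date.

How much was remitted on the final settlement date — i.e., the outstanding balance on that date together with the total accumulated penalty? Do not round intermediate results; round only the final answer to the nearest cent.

Balance at month 5: £4,140.6700 × (1 + 0.012)^5 = £4,395.1447…
After £900.00 payment: £4,395.1447… − £900.00 = £3,495.1447…
Balance at month 8: £3,495.1447… × (1 + 0.012)^3 = £3,622.4859…
Penalty: 8 × 0.5% × £4,140.67 = £165.63…
Final settlement = outstanding balance + penalty = £3,622.4859… + £165.63… = £3,788.11

£3,788.11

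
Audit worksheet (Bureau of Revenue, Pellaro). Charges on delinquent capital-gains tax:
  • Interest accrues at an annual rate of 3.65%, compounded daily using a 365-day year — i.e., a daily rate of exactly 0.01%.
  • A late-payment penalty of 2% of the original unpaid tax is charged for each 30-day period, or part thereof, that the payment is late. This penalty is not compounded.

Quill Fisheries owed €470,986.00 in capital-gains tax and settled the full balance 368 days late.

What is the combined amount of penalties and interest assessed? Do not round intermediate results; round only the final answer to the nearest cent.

€140,110.61

Penalty periods: ⌈368/30⌉ = 13; penalty = 13 × 2% × €470,986.00 = €122,456.36
Interest: €470,986.00 × ((1 + 0.0001)^368 − 1) = €470,986.00 × 0.03748359… = €17,654.2481…
Penalties + interest = €122,456.3600 + €17,654.2481… = €140,110.61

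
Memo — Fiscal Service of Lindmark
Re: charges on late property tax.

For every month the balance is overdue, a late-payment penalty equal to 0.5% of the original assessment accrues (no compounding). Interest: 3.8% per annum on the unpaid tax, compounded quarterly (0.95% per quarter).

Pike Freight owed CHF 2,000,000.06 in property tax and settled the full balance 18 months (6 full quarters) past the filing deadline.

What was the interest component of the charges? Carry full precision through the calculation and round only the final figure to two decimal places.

Interest: CHF 2,000,000.06 × ((1 + 0.0095)^6 − 1) = CHF 2,000,000.06 × 0.0583710… = CHF 116,742.0438…

CHF 116,742.04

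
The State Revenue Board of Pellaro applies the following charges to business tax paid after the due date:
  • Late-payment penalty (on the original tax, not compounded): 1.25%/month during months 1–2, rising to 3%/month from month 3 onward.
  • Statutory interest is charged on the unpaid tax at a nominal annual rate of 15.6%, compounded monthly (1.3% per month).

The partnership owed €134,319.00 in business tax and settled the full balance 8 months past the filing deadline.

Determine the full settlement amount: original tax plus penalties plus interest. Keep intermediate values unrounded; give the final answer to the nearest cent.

Penalty, months 1–2: 2 × 1.25% × €134,319.00 = €3,357.98…
Penalty, months 3–8: 6 × 3% × €134,319.00 = €24,177.42
Interest: €134,319.00 × ((1 + 0.013)^8 − 1) = €134,319.00 × 0.1088571… = €14,621.5704…
Total = €134,319.00 + €27,535.3950 + €14,621.5704… = €176,475.97

€176,475.97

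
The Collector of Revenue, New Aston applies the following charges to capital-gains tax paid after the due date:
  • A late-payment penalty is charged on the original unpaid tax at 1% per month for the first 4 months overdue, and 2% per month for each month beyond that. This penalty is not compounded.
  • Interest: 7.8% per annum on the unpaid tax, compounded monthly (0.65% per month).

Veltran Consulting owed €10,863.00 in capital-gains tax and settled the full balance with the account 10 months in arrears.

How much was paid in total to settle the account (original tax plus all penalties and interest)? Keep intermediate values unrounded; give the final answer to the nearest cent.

€13,328.19

Penalty, months 1–4: 4 × 1% × €10,863.00 = €434.52
Penalty, months 5–10: 6 × 2% × €10,863.00 = €1,303.56
Interest: €10,863.00 × ((1 + 0.0065)^10 − 1) = €10,863.00 × 0.0669346… = €727.1104…
Total = €10,863.00 + €1,738.0800 + €727.1104… = €13,328.19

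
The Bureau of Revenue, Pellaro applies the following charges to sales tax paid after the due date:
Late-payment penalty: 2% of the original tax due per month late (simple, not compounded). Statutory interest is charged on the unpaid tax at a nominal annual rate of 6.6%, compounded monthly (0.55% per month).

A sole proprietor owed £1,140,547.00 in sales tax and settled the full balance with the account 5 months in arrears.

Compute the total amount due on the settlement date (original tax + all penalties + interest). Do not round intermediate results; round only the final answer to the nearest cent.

£1,286,313.66

Late-payment penalty = 2% × £1,140,547.00 × 5 mo = £114,054.70
Interest: £1,140,547.00 × ((1 + 0.0055)^5 − 1) = £1,140,547.00 × 0.0278042… = £31,711.9608…
Total = £1,140,547.00 + £114,054.7000 + £31,711.9608… = £1,286,313.66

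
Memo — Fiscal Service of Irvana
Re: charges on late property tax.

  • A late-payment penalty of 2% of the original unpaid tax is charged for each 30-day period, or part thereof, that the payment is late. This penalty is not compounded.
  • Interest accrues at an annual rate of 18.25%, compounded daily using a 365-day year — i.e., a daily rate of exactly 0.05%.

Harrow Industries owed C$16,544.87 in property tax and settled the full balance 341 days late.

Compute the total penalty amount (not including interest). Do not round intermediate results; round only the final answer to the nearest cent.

C$3,970.77

Penalty periods: ⌈341/30⌉ = 12; penalty = 12 × 2% × C$16,544.87 = C$3,970.77…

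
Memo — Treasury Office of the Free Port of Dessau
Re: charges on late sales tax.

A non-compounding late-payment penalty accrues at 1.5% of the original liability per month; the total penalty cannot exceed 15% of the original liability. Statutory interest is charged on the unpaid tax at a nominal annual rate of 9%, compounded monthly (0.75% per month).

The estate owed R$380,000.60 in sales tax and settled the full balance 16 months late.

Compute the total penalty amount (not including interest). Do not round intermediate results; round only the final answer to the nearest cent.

Penalty (uncapped): 16 × 1.5% × R$380,000.60 = R$91,200.14…; cap = 15% × R$380,000.60 = R$57,000.09 → penalty = R$57,000.09

R$57,000.09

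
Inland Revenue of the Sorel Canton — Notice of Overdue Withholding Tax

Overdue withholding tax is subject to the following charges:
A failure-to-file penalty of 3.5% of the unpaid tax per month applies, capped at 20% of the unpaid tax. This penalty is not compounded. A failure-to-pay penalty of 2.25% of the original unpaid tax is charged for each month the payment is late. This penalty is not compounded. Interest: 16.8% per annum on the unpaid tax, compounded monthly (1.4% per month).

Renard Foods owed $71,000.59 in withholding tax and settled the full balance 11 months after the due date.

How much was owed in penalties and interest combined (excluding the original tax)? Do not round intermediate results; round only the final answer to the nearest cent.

Failure-to-file: 11 × 3.5% × $71,000.59 = $27,335.23…, capped at 20% × $71,000.59 = $14,200.12…
Failure-to-pay penalty = 2.25% × $71,000.59 × 11 mo = $17,572.65…
Interest: $71,000.59 × ((1 + 0.014)^11 − 1) = $71,000.59 × 0.1652457… = $11,732.5414…
Penalties + interest = $31,772.7640… + $11,732.5414… = $43,505.31

$43,505.31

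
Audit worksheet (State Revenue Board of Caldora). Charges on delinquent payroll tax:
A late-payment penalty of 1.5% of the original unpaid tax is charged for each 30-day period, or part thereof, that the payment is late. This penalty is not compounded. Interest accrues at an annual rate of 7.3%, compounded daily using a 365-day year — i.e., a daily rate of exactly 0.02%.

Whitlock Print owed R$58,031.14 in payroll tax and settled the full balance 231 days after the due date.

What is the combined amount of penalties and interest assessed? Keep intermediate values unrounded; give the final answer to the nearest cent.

R$9,707.39

Penalty periods: ⌈231/30⌉ = 8; penalty = 8 × 1.5% × R$58,031.14 = R$6,963.74…
Interest: R$58,031.14 × ((1 + 0.0002)^231 − 1) = R$58,031.14 × 0.04727901… = R$2,743.6548…
Penalties + interest = R$6,963.7368 + R$2,743.6548… = R$9,707.39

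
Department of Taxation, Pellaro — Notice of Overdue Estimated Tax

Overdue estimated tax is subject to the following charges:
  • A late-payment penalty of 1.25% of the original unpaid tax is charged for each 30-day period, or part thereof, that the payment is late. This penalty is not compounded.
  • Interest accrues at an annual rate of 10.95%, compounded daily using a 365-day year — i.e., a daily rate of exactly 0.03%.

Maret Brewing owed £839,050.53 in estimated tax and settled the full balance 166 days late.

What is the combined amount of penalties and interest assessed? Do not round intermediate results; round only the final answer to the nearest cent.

£105,764.85

Penalty periods: ⌈166/30⌉ = 6; penalty = 6 × 1.25% × £839,050.53 = £62,928.79…
Interest: £839,050.53 × ((1 + 0.0003)^166 − 1) = £839,050.53 × 0.05105301… = £42,836.0579…
Penalties + interest = £62,928.7898… + £42,836.0579… = £105,764.85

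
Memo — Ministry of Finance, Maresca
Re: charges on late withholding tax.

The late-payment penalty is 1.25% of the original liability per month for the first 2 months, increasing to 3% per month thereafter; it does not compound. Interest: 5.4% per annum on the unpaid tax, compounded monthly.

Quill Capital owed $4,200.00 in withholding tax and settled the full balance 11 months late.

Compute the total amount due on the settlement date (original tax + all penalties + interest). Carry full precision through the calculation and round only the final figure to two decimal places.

$5,651.64

Penalty, months 1–2: 2 × 1.25% × $4,200.00 = $105.00
Penalty, months 3–11: 9 × 3% × $4,200.00 = $1,134.00
Interest (5.4%/yr ÷ 12 = 0.45%/month): $4,200.00 × ((1 + 0.0045)^11 − 1) = $212.6415…
Total = $4,200.00 + $1,239.0000 + $212.6415… = $5,651.64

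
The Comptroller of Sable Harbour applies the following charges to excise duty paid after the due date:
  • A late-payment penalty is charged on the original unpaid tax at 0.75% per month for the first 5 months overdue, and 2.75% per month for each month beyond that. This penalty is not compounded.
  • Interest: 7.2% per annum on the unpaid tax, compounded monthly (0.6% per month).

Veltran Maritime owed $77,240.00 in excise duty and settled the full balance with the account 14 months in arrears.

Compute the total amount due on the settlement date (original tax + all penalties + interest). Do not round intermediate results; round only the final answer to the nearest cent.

$106,000.77

Penalty, months 1–5: 5 × 0.75% × $77,240.00 = $2,896.50
Penalty, months 6–14: 9 × 2.75% × $77,240.00 = $19,116.90
Interest: $77,240.00 × ((1 + 0.006)^14 − 1) = $77,240.00 × 0.0873559… = $6,747.3726…
Total = $77,240.00 + $22,013.4000 + $6,747.3726… = $106,000.77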